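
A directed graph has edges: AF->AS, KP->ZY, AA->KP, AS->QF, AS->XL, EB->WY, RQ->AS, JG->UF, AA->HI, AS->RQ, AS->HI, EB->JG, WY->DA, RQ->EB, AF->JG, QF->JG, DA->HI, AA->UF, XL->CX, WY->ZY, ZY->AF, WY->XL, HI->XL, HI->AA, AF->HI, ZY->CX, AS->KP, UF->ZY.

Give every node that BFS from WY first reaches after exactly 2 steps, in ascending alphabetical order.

AF, CX, HI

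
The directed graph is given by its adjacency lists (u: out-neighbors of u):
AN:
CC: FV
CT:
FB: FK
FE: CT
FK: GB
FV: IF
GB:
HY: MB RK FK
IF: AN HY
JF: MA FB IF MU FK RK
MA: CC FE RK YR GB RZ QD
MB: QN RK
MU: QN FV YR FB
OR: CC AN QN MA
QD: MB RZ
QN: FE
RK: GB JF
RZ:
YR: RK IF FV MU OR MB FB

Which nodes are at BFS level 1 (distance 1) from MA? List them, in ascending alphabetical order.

CC, FE, GB, QD, RK, RZ, YR

Level 0: MA
Level 1: CC, FE, GB, QD, RK, RZ, YR
Level 2: CT, FB, FV, IF, JF, MB, MU, OR
Level 3: AN, FK, HY, QN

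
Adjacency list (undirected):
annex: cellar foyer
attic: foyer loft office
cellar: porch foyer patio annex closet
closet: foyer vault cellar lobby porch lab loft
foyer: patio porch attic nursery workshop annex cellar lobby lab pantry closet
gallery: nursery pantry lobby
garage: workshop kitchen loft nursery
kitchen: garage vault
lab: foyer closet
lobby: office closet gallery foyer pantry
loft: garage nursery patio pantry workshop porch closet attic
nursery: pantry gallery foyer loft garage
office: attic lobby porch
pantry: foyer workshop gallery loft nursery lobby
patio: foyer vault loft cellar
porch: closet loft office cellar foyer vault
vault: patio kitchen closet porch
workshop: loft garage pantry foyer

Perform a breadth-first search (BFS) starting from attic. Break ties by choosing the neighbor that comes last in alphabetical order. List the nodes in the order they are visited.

attic, office, loft, foyer, porch, lobby, workshop, patio, pantry, nursery, garage, closet, lab, cellar, annex, vault, gallery, kitchen

Visit attic; enqueue office, loft, foyer → queue [office, loft, foyer]
Visit office; enqueue porch, lobby → queue [loft, foyer, porch, lobby]
Visit loft; enqueue workshop, patio, pantry, nursery, garage, closet → queue [foyer, porch, lobby, workshop, patio, pantry, nursery, garage, closet]
Visit foyer; enqueue lab, cellar, annex → queue [porch, lobby, workshop, patio, pantry, nursery, garage, closet, lab, cellar, annex]
Visit porch; enqueue vault → queue [lobby, workshop, patio, pantry, nursery, garage, closet, lab, cellar, annex, vault]
Visit lobby; enqueue gallery → queue [workshop, patio, pantry, nursery, garage, closet, lab, cellar, annex, vault, gallery]
Visit workshop → queue [patio, pantry, nursery, garage, closet, lab, cellar, annex, vault, gallery]
Visit patio → queue [pantry, nursery, garage, closet, lab, cellar, annex, vault, gallery]
Visit pantry → queue [nursery, garage, closet, lab, cellar, annex, vault, gallery]
Visit nursery → queue [garage, closet, lab, cellar, annex, vault, gallery]
Visit garage; enqueue kitchen → queue [closet, lab, cellar, annex, vault, gallery, kitchen]
Visit closet → queue [lab, cellar, annex, vault, gallery, kitchen]
Visit lab → queue [cellar, annex, vault, gallery, kitchen]
Visit cellar → queue [annex, vault, gallery, kitchen]
Visit annex → queue [vault, gallery, kitchen]
Visit vault → queue [gallery, kitchen]
Visit gallery → queue [kitchen]
Visit kitchen → queue []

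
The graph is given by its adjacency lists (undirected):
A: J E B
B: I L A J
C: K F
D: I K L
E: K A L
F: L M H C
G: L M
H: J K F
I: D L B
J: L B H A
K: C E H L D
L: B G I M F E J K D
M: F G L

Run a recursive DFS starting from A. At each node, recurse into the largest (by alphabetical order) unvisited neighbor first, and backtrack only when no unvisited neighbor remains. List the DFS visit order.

Visit A
A → J
J → L
L → M
M → G
M → F
F → H
H → K
K → E
K → D
D → I
I → B
K → C

A J L M G F H K E D I B C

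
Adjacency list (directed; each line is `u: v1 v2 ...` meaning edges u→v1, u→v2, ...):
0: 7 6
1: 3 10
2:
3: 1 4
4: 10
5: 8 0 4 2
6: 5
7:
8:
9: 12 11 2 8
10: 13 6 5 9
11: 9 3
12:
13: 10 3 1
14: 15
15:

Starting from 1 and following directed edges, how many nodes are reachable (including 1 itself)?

14

BFS from 1 visits: 1, 3, 10, 4, 13, 6, 5, 9, 8, 0, 2, 12, 11, 7
Reachable nodes: 14 of 16 total.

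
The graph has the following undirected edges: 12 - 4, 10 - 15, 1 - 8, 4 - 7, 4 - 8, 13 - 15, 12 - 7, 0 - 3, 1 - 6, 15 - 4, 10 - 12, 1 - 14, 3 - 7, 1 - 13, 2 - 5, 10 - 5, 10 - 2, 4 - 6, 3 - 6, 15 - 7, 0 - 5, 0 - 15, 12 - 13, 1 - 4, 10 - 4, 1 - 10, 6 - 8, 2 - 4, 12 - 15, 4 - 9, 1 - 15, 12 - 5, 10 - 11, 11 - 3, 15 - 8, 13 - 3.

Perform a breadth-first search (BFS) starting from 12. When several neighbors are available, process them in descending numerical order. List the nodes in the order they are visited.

12, 15, 13, 10, 7, 5, 4, 8, 1, 0, 3, 11, 2, 9, 6, 14

Visit 12; enqueue 15, 13, 10, 7, 5, 4 → queue [15, 13, 10, 7, 5, 4]
Visit 15; enqueue 8, 1, 0 → queue [13, 10, 7, 5, 4, 8, 1, 0]
Visit 13; enqueue 3 → queue [10, 7, 5, 4, 8, 1, 0, 3]
Visit 10; enqueue 11, 2 → queue [7, 5, 4, 8, 1, 0, 3, 11, 2]
Visit 7 → queue [5, 4, 8, 1, 0, 3, 11, 2]
Visit 5 → queue [4, 8, 1, 0, 3, 11, 2]
Visit 4; enqueue 9, 6 → queue [8, 1, 0, 3, 11, 2, 9, 6]
Visit 8 → queue [1, 0, 3, 11, 2, 9, 6]
Visit 1; enqueue 14 → queue [0, 3, 11, 2, 9, 6, 14]
Visit 0 → queue [3, 11, 2, 9, 6, 14]
Visit 3 → queue [11, 2, 9, 6, 14]
Visit 11 → queue [2, 9, 6, 14]
Visit 2 → queue [9, 6, 14]
Visit 9 → queue [6, 14]
Visit 6 → queue [14]
Visit 14 → queue []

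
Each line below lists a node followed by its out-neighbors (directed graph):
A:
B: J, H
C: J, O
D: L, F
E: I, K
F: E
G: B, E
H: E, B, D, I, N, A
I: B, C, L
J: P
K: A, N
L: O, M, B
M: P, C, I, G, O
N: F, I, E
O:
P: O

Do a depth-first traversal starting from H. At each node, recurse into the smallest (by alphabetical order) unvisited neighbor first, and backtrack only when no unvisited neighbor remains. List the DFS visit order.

Visit H
H → A
H → B
B → J
J → P
P → O
H → D
D → F
F → E
E → I
I → C
I → L
L → M
M → G
E → K
K → N

H -> A -> B -> J -> P -> O -> D -> F -> E -> I -> C -> L -> M -> G -> K -> N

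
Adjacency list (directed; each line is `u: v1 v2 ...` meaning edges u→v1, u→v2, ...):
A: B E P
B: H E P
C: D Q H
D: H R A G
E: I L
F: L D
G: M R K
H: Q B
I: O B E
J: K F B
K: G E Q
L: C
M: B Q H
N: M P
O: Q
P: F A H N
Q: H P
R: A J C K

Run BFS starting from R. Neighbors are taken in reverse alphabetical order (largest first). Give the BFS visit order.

R, K, J, C, A, Q, G, E, F, B, H, D, P, M, L, I, N, O

Visit R; enqueue K, J, C, A → queue [K, J, C, A]
Visit K; enqueue Q, G, E → queue [J, C, A, Q, G, E]
Visit J; enqueue F, B → queue [C, A, Q, G, E, F, B]
Visit C; enqueue H, D → queue [A, Q, G, E, F, B, H, D]
Visit A; enqueue P → queue [Q, G, E, F, B, H, D, P]
Visit Q → queue [G, E, F, B, H, D, P]
Visit G; enqueue M → queue [E, F, B, H, D, P, M]
Visit E; enqueue L, I → queue [F, B, H, D, P, M, L, I]
Visit F → queue [B, H, D, P, M, L, I]
Visit B → queue [H, D, P, M, L, I]
Visit H → queue [D, P, M, L, I]
Visit D → queue [P, M, L, I]
Visit P; enqueue N → queue [M, L, I, N]
Visit M → queue [L, I, N]
Visit L → queue [I, N]
Visit I; enqueue O → queue [N, O]
Visit N → queue [O]
Visit O → queue []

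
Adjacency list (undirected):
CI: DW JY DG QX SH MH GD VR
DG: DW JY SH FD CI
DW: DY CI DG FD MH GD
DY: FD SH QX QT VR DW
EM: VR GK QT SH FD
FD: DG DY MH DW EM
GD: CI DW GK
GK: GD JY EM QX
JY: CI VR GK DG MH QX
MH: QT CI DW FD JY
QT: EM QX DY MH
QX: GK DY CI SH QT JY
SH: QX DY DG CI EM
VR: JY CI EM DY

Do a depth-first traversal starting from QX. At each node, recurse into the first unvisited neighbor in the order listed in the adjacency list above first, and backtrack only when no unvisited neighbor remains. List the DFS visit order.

Visit QX
QX → GK
GK → GD
GD → CI
CI → DW
DW → DY
DY → FD
FD → DG
DG → JY
JY → VR
VR → EM
EM → QT
QT → MH
EM → SH

QX -> GK -> GD -> CI -> DW -> DY -> FD -> DG -> JY -> VR -> EM -> QT -> MH -> SH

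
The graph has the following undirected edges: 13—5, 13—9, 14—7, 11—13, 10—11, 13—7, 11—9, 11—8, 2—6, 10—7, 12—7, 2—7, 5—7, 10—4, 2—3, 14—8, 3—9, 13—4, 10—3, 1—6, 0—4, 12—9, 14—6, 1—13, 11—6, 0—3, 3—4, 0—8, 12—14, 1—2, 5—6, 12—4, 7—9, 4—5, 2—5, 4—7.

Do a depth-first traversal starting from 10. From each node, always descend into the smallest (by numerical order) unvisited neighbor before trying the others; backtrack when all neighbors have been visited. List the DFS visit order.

10 -> 3 -> 0 -> 4 -> 5 -> 2 -> 1 -> 6 -> 11 -> 8 -> 14 -> 7 -> 9 -> 12 -> 13

Visit 10
10 → 3
3 → 0
0 → 4
4 → 5
5 → 2
2 → 1
1 → 6
6 → 11
11 → 8
8 → 14
14 → 7
7 → 9
9 → 12
9 → 13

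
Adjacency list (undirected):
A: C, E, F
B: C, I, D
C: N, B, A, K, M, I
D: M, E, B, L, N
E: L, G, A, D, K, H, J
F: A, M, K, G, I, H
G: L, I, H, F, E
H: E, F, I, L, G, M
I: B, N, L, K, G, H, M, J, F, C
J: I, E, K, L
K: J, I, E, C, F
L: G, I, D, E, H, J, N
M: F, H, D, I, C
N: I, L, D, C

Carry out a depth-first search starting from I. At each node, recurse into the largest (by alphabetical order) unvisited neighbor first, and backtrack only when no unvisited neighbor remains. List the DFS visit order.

Visit I
I → N
N → L
L → J
J → K
K → F
F → M
M → H
H → G
G → E
E → D
D → B
B → C
C → A

I → N → L → J → K → F → M → H → G → E → D → B → C → A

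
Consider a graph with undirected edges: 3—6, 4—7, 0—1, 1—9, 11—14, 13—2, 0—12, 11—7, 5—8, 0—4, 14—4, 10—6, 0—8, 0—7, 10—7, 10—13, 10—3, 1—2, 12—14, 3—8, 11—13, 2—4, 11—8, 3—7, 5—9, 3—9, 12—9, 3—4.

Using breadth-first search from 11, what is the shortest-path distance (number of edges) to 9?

3

Level 0: 11
Level 1: 7, 8, 13, 14
Level 2: 0, 2, 3, 4, 5, 10, 12
Level 3: 1, 6, 9
9 first appears at level 3.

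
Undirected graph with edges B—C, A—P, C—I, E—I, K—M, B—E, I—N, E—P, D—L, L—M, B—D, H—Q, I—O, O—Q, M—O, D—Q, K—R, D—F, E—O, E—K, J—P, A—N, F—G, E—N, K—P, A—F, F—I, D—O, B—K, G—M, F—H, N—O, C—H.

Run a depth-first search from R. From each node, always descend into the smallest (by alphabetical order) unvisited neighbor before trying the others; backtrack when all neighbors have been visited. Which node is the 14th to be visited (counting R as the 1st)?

Visit R
R → K
K → B
B → C
C → H
H → F
F → A
A → N
N → E
E → I
I → O
O → D
D → L
L → M
M → G
D → Q
E → P
P → J

Visit order: R, K, B, C, H, F, A, N, E, I, O, D, L, M, G, Q, P, J

M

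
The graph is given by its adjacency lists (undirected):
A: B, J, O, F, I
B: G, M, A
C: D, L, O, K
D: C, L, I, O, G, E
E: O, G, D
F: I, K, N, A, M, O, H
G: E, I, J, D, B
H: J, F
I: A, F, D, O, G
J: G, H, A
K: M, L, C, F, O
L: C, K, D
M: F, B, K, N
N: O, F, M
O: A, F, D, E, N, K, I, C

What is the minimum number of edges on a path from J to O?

Level 0: J
Level 1: A, G, H
Level 2: B, D, E, F, I, O
Level 3: C, K, L, M, N
O first appears at level 2.

2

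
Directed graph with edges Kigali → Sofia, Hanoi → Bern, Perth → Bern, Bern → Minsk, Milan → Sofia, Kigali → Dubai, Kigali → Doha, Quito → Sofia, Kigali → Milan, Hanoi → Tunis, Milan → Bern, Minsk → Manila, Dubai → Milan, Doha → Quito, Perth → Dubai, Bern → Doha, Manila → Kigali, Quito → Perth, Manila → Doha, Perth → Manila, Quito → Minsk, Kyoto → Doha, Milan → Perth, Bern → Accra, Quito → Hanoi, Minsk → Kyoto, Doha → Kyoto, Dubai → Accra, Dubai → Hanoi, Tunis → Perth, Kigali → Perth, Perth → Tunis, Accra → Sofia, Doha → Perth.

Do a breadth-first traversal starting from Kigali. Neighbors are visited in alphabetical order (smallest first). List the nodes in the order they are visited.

Visit Kigali; enqueue Doha, Dubai, Milan, Perth, Sofia → queue [Doha, Dubai, Milan, Perth, Sofia]
Visit Doha; enqueue Kyoto, Quito → queue [Dubai, Milan, Perth, Sofia, Kyoto, Quito]
Visit Dubai; enqueue Accra, Hanoi → queue [Milan, Perth, Sofia, Kyoto, Quito, Accra, Hanoi]
Visit Milan; enqueue Bern → queue [Perth, Sofia, Kyoto, Quito, Accra, Hanoi, Bern]
Visit Perth; enqueue Manila, Tunis → queue [Sofia, Kyoto, Quito, Accra, Hanoi, Bern, Manila, Tunis]
Visit Sofia → queue [Kyoto, Quito, Accra, Hanoi, Bern, Manila, Tunis]
Visit Kyoto → queue [Quito, Accra, Hanoi, Bern, Manila, Tunis]
Visit Quito; enqueue Minsk → queue [Accra, Hanoi, Bern, Manila, Tunis, Minsk]
Visit Accra → queue [Hanoi, Bern, Manila, Tunis, Minsk]
Visit Hanoi → queue [Bern, Manila, Tunis, Minsk]
Visit Bern → queue [Manila, Tunis, Minsk]
Visit Manila → queue [Tunis, Minsk]
Visit Tunis → queue [Minsk]
Visit Minsk → queue []

Kigali, Doha, Dubai, Milan, Perth, Sofia, Kyoto, Quito, Accra, Hanoi, Bern, Manila, Tunis, Minsk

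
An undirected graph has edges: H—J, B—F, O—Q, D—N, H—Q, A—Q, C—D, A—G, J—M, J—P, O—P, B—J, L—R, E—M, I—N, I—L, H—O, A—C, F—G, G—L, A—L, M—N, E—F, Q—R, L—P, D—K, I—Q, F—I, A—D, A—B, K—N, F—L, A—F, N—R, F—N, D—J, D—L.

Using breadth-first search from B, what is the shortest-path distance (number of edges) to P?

Level 0: B
Level 1: A, F, J
Level 2: C, D, E, G, H, I, L, M, N, P, Q
Level 3: K, O, R
P first appears at level 2.

2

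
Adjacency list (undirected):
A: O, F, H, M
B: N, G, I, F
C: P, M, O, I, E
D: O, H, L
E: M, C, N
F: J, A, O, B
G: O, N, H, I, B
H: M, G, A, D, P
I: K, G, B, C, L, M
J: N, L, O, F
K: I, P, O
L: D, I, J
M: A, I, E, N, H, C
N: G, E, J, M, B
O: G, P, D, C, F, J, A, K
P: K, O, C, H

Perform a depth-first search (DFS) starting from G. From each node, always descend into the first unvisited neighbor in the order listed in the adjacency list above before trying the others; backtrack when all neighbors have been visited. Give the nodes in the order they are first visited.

G → O → P → K → I → B → N → E → M → A → F → J → L → D → H → C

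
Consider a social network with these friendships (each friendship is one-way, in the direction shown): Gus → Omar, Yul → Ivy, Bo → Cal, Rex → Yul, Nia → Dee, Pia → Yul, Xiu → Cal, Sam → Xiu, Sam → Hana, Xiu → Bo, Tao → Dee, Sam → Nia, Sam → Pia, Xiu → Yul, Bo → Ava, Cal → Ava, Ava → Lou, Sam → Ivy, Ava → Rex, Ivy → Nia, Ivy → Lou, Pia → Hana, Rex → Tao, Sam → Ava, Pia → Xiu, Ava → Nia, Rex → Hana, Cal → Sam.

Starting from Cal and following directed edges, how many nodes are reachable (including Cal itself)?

14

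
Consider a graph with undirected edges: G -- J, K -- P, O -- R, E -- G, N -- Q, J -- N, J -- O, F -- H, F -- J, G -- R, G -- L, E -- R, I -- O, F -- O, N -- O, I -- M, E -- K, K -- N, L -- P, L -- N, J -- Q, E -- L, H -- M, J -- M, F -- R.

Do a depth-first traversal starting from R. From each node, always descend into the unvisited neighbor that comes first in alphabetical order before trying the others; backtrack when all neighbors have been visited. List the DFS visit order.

R, E, G, J, F, H, M, I, O, N, K, P, L, Q

Visit R
R → E
E → G
G → J
J → F
F → H
H → M
M → I
I → O
O → N
N → K
K → P
P → L
N → Q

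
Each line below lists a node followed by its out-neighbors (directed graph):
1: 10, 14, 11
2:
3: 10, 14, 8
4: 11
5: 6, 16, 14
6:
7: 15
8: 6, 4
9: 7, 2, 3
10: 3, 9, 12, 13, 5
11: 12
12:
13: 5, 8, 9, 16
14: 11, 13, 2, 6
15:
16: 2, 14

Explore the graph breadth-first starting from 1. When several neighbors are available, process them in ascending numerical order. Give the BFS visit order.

1 10 11 14 3 5 9 12 13 2 6 8 16 7 4 15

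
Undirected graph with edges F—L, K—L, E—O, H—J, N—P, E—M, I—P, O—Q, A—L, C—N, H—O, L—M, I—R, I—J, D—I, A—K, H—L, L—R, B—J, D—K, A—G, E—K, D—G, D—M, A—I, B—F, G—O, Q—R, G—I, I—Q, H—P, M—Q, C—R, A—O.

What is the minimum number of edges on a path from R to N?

2

Level 0: R
Level 1: C, I, L, Q
Level 2: A, D, F, G, H, J, K, M, N, O, P
Level 3: B, E
N first appears at level 2.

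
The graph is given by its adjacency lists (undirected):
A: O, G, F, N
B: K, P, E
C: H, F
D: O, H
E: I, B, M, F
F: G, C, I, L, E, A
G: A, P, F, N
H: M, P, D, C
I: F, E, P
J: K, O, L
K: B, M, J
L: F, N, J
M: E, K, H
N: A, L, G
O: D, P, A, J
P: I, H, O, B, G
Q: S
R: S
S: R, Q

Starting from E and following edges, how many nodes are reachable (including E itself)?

16

BFS from E visits: E, I, B, M, F, P, K, H, G, C, L, A, O, J, D, N
Reachable nodes: 16 of 19 total.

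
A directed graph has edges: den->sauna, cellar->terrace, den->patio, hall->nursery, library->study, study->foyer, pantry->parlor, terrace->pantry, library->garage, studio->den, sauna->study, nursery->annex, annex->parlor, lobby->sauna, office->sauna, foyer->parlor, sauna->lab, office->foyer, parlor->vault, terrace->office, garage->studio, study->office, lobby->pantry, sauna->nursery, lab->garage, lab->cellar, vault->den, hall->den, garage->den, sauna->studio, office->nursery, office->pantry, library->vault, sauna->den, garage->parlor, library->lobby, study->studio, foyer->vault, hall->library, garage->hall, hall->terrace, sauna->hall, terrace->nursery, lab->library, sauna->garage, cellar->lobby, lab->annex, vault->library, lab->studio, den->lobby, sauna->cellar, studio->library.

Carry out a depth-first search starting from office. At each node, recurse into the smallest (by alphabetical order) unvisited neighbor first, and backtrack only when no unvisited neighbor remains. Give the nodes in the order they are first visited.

Visit office
office → foyer
foyer → parlor
parlor → vault
vault → den
den → lobby
lobby → pantry
lobby → sauna
sauna → cellar
cellar → terrace
terrace → nursery
nursery → annex
sauna → garage
garage → hall
hall → library
library → study
study → studio
sauna → lab
den → patio

office, foyer, parlor, vault, den, lobby, pantry, sauna, cellar, terrace, nursery, annex, garage, hall, library, study, studio, lab, patio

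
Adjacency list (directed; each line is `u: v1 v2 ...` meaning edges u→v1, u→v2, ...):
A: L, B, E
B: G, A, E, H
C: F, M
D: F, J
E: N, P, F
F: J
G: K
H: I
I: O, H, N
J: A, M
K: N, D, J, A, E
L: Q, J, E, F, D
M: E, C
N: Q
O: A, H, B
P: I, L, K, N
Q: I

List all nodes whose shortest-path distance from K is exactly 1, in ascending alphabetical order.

Level 0: K
Level 1: A, D, E, J, N
Level 2: B, F, L, M, P, Q
Level 3: C, G, H, I
Level 4: O

A, D, E, J, N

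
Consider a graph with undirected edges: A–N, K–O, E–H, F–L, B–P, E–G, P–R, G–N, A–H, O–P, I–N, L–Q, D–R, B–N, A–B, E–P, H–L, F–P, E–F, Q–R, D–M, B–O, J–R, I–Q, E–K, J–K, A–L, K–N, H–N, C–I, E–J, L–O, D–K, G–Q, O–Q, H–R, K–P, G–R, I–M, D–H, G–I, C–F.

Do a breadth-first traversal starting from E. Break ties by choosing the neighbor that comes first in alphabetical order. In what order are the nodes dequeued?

E → F → G → H → J → K → P → C → L → I → N → Q → R → A → D → O → B → M

Visit E; enqueue F, G, H, J, K, P → queue [F, G, H, J, K, P]
Visit F; enqueue C, L → queue [G, H, J, K, P, C, L]
Visit G; enqueue I, N, Q, R → queue [H, J, K, P, C, L, I, N, Q, R]
Visit H; enqueue A, D → queue [J, K, P, C, L, I, N, Q, R, A, D]
Visit J → queue [K, P, C, L, I, N, Q, R, A, D]
Visit K; enqueue O → queue [P, C, L, I, N, Q, R, A, D, O]
Visit P; enqueue B → queue [C, L, I, N, Q, R, A, D, O, B]
Visit C → queue [L, I, N, Q, R, A, D, O, B]
Visit L → queue [I, N, Q, R, A, D, O, B]
Visit I; enqueue M → queue [N, Q, R, A, D, O, B, M]
Visit N → queue [Q, R, A, D, O, B, M]
Visit Q → queue [R, A, D, O, B, M]
Visit R → queue [A, D, O, B, M]
Visit A → queue [D, O, B, M]
Visit D → queue [O, B, M]
Visit O → queue [B, M]
Visit B → queue [M]
Visit M → queue []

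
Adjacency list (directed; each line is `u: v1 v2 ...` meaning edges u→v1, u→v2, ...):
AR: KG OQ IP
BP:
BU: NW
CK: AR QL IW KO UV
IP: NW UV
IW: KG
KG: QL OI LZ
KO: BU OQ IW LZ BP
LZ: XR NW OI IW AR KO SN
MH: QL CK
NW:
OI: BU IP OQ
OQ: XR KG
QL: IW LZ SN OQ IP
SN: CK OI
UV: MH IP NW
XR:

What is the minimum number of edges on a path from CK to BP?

2

Level 0: CK
Level 1: AR, IW, KO, QL, UV
Level 2: BP, BU, IP, KG, LZ, MH, NW, OQ, SN
Level 3: OI, XR
BP first appears at level 2.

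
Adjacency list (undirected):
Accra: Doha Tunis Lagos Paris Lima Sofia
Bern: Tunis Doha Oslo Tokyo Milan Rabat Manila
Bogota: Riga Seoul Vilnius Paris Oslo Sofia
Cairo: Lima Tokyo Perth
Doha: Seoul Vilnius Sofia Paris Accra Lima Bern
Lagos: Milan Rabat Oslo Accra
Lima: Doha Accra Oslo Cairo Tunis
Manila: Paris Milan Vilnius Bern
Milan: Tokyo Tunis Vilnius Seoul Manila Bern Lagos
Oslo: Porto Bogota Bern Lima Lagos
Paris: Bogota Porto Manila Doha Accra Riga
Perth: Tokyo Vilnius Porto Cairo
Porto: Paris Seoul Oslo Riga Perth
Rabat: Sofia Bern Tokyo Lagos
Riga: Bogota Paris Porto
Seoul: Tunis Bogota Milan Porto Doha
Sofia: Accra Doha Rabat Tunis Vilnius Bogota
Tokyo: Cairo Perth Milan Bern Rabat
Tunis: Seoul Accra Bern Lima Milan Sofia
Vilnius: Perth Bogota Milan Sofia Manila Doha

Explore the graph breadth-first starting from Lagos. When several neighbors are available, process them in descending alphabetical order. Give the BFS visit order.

Visit Lagos; enqueue Rabat, Oslo, Milan, Accra → queue [Rabat, Oslo, Milan, Accra]
Visit Rabat; enqueue Tokyo, Sofia, Bern → queue [Oslo, Milan, Accra, Tokyo, Sofia, Bern]
Visit Oslo; enqueue Porto, Lima, Bogota → queue [Milan, Accra, Tokyo, Sofia, Bern, Porto, Lima, Bogota]
Visit Milan; enqueue Vilnius, Tunis, Seoul, Manila → queue [Accra, Tokyo, Sofia, Bern, Porto, Lima, Bogota, Vilnius, Tunis, Seoul, Manila]
Visit Accra; enqueue Paris, Doha → queue [Tokyo, Sofia, Bern, Porto, Lima, Bogota, Vilnius, Tunis, Seoul, Manila, Paris, Doha]
Visit Tokyo; enqueue Perth, Cairo → queue [Sofia, Bern, Porto, Lima, Bogota, Vilnius, Tunis, Seoul, Manila, Paris, Doha, Perth, Cairo]
Visit Sofia → queue [Bern, Porto, Lima, Bogota, Vilnius, Tunis, Seoul, Manila, Paris, Doha, Perth, Cairo]
Visit Bern → queue [Porto, Lima, Bogota, Vilnius, Tunis, Seoul, Manila, Paris, Doha, Perth, Cairo]
Visit Porto; enqueue Riga → queue [Lima, Bogota, Vilnius, Tunis, Seoul, Manila, Paris, Doha, Perth, Cairo, Riga]
Visit Lima → queue [Bogota, Vilnius, Tunis, Seoul, Manila, Paris, Doha, Perth, Cairo, Riga]
Visit Bogota → queue [Vilnius, Tunis, Seoul, Manila, Paris, Doha, Perth, Cairo, Riga]
Visit Vilnius → queue [Tunis, Seoul, Manila, Paris, Doha, Perth, Cairo, Riga]
Visit Tunis → queue [Seoul, Manila, Paris, Doha, Perth, Cairo, Riga]
Visit Seoul → queue [Manila, Paris, Doha, Perth, Cairo, Riga]
Visit Manila → queue [Paris, Doha, Perth, Cairo, Riga]
Visit Paris → queue [Doha, Perth, Cairo, Riga]
Visit Doha → queue [Perth, Cairo, Riga]
Visit Perth → queue [Cairo, Riga]
Visit Cairo → queue [Riga]
Visit Riga → queue []

Lagos → Rabat → Oslo → Milan → Accra → Tokyo → Sofia → Bern → Porto → Lima → Bogota → Vilnius → Tunis → Seoul → Manila → Paris → Doha → Perth → Cairo → Riga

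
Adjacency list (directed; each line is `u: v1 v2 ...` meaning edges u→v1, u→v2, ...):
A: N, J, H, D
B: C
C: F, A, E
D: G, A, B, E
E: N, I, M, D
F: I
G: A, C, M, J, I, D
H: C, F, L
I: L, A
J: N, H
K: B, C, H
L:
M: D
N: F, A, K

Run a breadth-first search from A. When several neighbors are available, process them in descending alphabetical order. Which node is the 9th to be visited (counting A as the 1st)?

Visit A; enqueue N, J, H, D → queue [N, J, H, D]
Visit N; enqueue K, F → queue [J, H, D, K, F]
Visit J → queue [H, D, K, F]
Visit H; enqueue L, C → queue [D, K, F, L, C]
Visit D; enqueue G, E, B → queue [K, F, L, C, G, E, B]
Visit K → queue [F, L, C, G, E, B]
Visit F; enqueue I → queue [L, C, G, E, B, I]
Visit L → queue [C, G, E, B, I]
Visit C → queue [G, E, B, I]
Visit G; enqueue M → queue [E, B, I, M]
Visit E → queue [B, I, M]
Visit B → queue [I, M]
Visit I → queue [M]
Visit M → queue []

Visit order: A, N, J, H, D, K, F, L, C, G, E, B, I, M

C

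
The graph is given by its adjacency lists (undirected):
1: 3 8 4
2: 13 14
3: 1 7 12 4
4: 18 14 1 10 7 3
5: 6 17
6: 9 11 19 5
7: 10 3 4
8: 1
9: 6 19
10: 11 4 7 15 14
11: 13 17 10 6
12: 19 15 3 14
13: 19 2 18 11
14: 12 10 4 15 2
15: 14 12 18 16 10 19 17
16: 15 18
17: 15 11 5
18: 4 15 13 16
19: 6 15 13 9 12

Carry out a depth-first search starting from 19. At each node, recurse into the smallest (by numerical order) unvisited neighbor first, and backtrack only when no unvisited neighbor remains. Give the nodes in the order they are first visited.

Visit 19
19 → 6
6 → 5
5 → 17
17 → 11
11 → 10
10 → 4
4 → 1
1 → 3
3 → 7
3 → 12
12 → 14
14 → 2
2 → 13
13 → 18
18 → 15
15 → 16
1 → 8
6 → 9

19, 6, 5, 17, 11, 10, 4, 1, 3, 7, 12, 14, 2, 13, 18, 15, 16, 8, 9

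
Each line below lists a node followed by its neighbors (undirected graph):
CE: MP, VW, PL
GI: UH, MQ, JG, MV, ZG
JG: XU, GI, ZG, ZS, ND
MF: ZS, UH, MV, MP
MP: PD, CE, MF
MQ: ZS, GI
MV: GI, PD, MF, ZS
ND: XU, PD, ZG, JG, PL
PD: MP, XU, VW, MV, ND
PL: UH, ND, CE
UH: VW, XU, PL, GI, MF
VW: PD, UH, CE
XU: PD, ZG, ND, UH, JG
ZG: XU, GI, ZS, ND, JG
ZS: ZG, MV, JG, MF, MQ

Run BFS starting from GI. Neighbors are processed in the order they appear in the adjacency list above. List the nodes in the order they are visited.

GI, UH, MQ, JG, MV, ZG, VW, XU, PL, MF, ZS, ND, PD, CE, MP

Visit GI; enqueue UH, MQ, JG, MV, ZG → queue [UH, MQ, JG, MV, ZG]
Visit UH; enqueue VW, XU, PL, MF → queue [MQ, JG, MV, ZG, VW, XU, PL, MF]
Visit MQ; enqueue ZS → queue [JG, MV, ZG, VW, XU, PL, MF, ZS]
Visit JG; enqueue ND → queue [MV, ZG, VW, XU, PL, MF, ZS, ND]
Visit MV; enqueue PD → queue [ZG, VW, XU, PL, MF, ZS, ND, PD]
Visit ZG → queue [VW, XU, PL, MF, ZS, ND, PD]
Visit VW; enqueue CE → queue [XU, PL, MF, ZS, ND, PD, CE]
Visit XU → queue [PL, MF, ZS, ND, PD, CE]
Visit PL → queue [MF, ZS, ND, PD, CE]
Visit MF; enqueue MP → queue [ZS, ND, PD, CE, MP]
Visit ZS → queue [ND, PD, CE, MP]
Visit ND → queue [PD, CE, MP]
Visit PD → queue [CE, MP]
Visit CE → queue [MP]
Visit MP → queue []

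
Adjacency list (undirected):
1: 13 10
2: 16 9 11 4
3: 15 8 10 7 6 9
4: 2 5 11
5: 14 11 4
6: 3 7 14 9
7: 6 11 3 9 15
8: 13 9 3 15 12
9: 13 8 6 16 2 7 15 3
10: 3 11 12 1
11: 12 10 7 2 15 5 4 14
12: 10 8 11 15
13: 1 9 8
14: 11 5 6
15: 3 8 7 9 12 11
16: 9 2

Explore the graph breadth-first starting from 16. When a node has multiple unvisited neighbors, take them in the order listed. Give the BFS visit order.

Visit 16; enqueue 9, 2 → queue [9, 2]
Visit 9; enqueue 13, 8, 6, 7, 15, 3 → queue [2, 13, 8, 6, 7, 15, 3]
Visit 2; enqueue 11, 4 → queue [13, 8, 6, 7, 15, 3, 11, 4]
Visit 13; enqueue 1 → queue [8, 6, 7, 15, 3, 11, 4, 1]
Visit 8; enqueue 12 → queue [6, 7, 15, 3, 11, 4, 1, 12]
Visit 6; enqueue 14 → queue [7, 15, 3, 11, 4, 1, 12, 14]
Visit 7 → queue [15, 3, 11, 4, 1, 12, 14]
Visit 15 → queue [3, 11, 4, 1, 12, 14]
Visit 3; enqueue 10 → queue [11, 4, 1, 12, 14, 10]
Visit 11; enqueue 5 → queue [4, 1, 12, 14, 10, 5]
Visit 4 → queue [1, 12, 14, 10, 5]
Visit 1 → queue [12, 14, 10, 5]
Visit 12 → queue [14, 10, 5]
Visit 14 → queue [10, 5]
Visit 10 → queue [5]
Visit 5 → queue []

16, 9, 2, 13, 8, 6, 7, 15, 3, 11, 4, 1, 12, 14, 10, 5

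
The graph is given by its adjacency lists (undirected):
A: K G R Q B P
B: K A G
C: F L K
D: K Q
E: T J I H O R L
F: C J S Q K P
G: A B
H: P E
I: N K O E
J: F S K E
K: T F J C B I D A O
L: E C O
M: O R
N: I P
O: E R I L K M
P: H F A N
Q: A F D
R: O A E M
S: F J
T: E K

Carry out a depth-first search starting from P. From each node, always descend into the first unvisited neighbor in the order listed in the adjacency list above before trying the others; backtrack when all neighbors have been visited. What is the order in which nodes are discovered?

P → H → E → T → K → F → C → L → O → R → A → G → B → Q → D → M → I → N → J → S

Visit P
P → H
H → E
E → T
T → K
K → F
F → C
C → L
L → O
O → R
R → A
A → G
G → B
A → Q
Q → D
R → M
O → I
I → N
F → J
J → S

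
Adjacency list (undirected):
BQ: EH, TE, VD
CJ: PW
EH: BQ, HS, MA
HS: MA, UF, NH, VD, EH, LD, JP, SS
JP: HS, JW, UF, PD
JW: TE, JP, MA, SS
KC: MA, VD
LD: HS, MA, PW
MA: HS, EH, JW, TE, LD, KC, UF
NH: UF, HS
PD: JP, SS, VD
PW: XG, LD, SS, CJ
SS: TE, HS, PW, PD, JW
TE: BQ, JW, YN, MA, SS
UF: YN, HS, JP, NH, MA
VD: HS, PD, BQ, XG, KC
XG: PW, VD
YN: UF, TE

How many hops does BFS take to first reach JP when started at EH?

2

Level 0: EH
Level 1: BQ, HS, MA
Level 2: JP, JW, KC, LD, NH, SS, TE, UF, VD
Level 3: PD, PW, XG, YN
Level 4: CJ
JP first appears at level 2.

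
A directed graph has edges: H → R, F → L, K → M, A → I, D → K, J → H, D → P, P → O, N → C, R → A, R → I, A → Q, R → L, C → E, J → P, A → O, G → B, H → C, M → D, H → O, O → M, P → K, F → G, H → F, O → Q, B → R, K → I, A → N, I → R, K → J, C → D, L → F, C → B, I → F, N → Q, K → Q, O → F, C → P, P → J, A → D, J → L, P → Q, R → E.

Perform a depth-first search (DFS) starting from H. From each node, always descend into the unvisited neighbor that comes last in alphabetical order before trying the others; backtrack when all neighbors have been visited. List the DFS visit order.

Visit H
H → R
R → L
L → F
F → G
G → B
R → I
R → E
R → A
A → Q
A → O
O → M
M → D
D → P
P → K
K → J
A → N
N → C

H -> R -> L -> F -> G -> B -> I -> E -> A -> Q -> O -> M -> D -> P -> K -> J -> N -> C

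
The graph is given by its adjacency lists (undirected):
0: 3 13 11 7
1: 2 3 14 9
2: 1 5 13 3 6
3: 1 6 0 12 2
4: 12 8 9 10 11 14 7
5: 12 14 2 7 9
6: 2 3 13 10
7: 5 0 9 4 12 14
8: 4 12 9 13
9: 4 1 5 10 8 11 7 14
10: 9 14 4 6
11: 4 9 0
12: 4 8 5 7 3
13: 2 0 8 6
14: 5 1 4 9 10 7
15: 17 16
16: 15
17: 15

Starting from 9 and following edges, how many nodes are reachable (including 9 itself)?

15

BFS from 9 visits: 9, 1, 4, 5, 7, 8, 10, 11, 14, 2, 3, 12, 0, 13, 6
Reachable nodes: 15 of 18 total.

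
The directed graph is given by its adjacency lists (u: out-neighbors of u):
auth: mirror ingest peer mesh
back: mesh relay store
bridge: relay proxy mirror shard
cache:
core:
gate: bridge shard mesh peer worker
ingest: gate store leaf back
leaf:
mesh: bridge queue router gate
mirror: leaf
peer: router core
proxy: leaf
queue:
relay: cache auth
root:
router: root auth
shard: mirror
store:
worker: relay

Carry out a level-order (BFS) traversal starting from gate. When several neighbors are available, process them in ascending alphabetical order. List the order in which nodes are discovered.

Visit gate; enqueue bridge, mesh, peer, shard, worker → queue [bridge, mesh, peer, shard, worker]
Visit bridge; enqueue mirror, proxy, relay → queue [mesh, peer, shard, worker, mirror, proxy, relay]
Visit mesh; enqueue queue, router → queue [peer, shard, worker, mirror, proxy, relay, queue, router]
Visit peer; enqueue core → queue [shard, worker, mirror, proxy, relay, queue, router, core]
Visit shard → queue [worker, mirror, proxy, relay, queue, router, core]
Visit worker → queue [mirror, proxy, relay, queue, router, core]
Visit mirror; enqueue leaf → queue [proxy, relay, queue, router, core, leaf]
Visit proxy → queue [relay, queue, router, core, leaf]
Visit relay; enqueue auth, cache → queue [queue, router, core, leaf, auth, cache]
Visit queue → queue [router, core, leaf, auth, cache]
Visit router; enqueue root → queue [core, leaf, auth, cache, root]
Visit core → queue [leaf, auth, cache, root]
Visit leaf → queue [auth, cache, root]
Visit auth; enqueue ingest → queue [cache, root, ingest]
Visit cache → queue [root, ingest]
Visit root → queue [ingest]
Visit ingest; enqueue back, store → queue [back, store]
Visit back → queue [store]
Visit store → queue []

gate, bridge, mesh, peer, shard, worker, mirror, proxy, relay, queue, router, core, leaf, auth, cache, root, ingest, back, store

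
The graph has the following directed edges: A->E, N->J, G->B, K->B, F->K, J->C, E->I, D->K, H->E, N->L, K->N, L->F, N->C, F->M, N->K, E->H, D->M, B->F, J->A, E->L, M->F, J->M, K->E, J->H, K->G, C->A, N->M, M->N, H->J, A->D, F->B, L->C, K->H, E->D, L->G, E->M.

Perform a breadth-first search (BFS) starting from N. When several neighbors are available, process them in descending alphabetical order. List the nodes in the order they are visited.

Visit N; enqueue M, L, K, J, C → queue [M, L, K, J, C]
Visit M; enqueue F → queue [L, K, J, C, F]
Visit L; enqueue G → queue [K, J, C, F, G]
Visit K; enqueue H, E, B → queue [J, C, F, G, H, E, B]
Visit J; enqueue A → queue [C, F, G, H, E, B, A]
Visit C → queue [F, G, H, E, B, A]
Visit F → queue [G, H, E, B, A]
Visit G → queue [H, E, B, A]
Visit H → queue [E, B, A]
Visit E; enqueue I, D → queue [B, A, I, D]
Visit B → queue [A, I, D]
Visit A → queue [I, D]
Visit I → queue [D]
Visit D → queue []

N → M → L → K → J → C → F → G → H → E → B → A → I → D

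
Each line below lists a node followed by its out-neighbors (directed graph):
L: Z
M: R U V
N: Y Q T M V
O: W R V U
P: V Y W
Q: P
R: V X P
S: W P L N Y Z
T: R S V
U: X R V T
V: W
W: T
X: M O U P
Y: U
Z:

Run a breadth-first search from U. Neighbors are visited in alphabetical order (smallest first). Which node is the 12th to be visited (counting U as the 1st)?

Visit U; enqueue R, T, V, X → queue [R, T, V, X]
Visit R; enqueue P → queue [T, V, X, P]
Visit T; enqueue S → queue [V, X, P, S]
Visit V; enqueue W → queue [X, P, S, W]
Visit X; enqueue M, O → queue [P, S, W, M, O]
Visit P; enqueue Y → queue [S, W, M, O, Y]
Visit S; enqueue L, N, Z → queue [W, M, O, Y, L, N, Z]
Visit W → queue [M, O, Y, L, N, Z]
Visit M → queue [O, Y, L, N, Z]
Visit O → queue [Y, L, N, Z]
Visit Y → queue [L, N, Z]
Visit L → queue [N, Z]
Visit N; enqueue Q → queue [Z, Q]
Visit Z → queue [Q]
Visit Q → queue []

Visit order: U, R, T, V, X, P, S, W, M, O, Y, L, N, Z, Q

L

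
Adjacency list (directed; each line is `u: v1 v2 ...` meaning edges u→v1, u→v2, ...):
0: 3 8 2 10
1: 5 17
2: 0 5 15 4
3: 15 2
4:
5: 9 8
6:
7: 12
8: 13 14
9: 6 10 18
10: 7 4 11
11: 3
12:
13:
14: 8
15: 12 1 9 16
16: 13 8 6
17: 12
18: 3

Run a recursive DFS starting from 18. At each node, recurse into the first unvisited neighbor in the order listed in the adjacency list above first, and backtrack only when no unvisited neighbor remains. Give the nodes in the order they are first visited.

18 → 3 → 15 → 12 → 1 → 5 → 9 → 6 → 10 → 7 → 4 → 11 → 8 → 13 → 14 → 17 → 16 → 2 → 0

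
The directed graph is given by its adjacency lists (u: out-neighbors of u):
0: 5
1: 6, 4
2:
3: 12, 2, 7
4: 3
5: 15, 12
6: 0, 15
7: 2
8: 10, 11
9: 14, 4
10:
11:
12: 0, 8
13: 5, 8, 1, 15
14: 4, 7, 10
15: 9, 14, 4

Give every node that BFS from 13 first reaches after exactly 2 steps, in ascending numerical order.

4, 6, 9, 10, 11, 12, 14

Level 0: 13
Level 1: 1, 5, 8, 15
Level 2: 4, 6, 9, 10, 11, 12, 14
Level 3: 0, 3, 7
Level 4: 2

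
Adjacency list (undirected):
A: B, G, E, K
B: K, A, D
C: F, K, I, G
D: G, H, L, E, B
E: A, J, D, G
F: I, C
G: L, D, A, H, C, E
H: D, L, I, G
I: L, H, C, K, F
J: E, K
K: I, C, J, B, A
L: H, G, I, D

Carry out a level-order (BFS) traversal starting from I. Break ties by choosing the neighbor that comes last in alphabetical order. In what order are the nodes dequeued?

Visit I; enqueue L, K, H, F, C → queue [L, K, H, F, C]
Visit L; enqueue G, D → queue [K, H, F, C, G, D]
Visit K; enqueue J, B, A → queue [H, F, C, G, D, J, B, A]
Visit H → queue [F, C, G, D, J, B, A]
Visit F → queue [C, G, D, J, B, A]
Visit C → queue [G, D, J, B, A]
Visit G; enqueue E → queue [D, J, B, A, E]
Visit D → queue [J, B, A, E]
Visit J → queue [B, A, E]
Visit B → queue [A, E]
Visit A → queue [E]
Visit E → queue []

I L K H F C G D J B A E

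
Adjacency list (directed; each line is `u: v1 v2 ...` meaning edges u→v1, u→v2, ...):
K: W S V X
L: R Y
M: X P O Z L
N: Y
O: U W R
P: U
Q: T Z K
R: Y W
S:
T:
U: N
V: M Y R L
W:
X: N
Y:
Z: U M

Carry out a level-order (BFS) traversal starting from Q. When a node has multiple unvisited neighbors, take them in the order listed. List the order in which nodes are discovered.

Visit Q; enqueue T, Z, K → queue [T, Z, K]
Visit T → queue [Z, K]
Visit Z; enqueue U, M → queue [K, U, M]
Visit K; enqueue W, S, V, X → queue [U, M, W, S, V, X]
Visit U; enqueue N → queue [M, W, S, V, X, N]
Visit M; enqueue P, O, L → queue [W, S, V, X, N, P, O, L]
Visit W → queue [S, V, X, N, P, O, L]
Visit S → queue [V, X, N, P, O, L]
Visit V; enqueue Y, R → queue [X, N, P, O, L, Y, R]
Visit X → queue [N, P, O, L, Y, R]
Visit N → queue [P, O, L, Y, R]
Visit P → queue [O, L, Y, R]
Visit O → queue [L, Y, R]
Visit L → queue [Y, R]
Visit Y → queue [R]
Visit R → queue []

Q, T, Z, K, U, M, W, S, V, X, N, P, O, L, Y, R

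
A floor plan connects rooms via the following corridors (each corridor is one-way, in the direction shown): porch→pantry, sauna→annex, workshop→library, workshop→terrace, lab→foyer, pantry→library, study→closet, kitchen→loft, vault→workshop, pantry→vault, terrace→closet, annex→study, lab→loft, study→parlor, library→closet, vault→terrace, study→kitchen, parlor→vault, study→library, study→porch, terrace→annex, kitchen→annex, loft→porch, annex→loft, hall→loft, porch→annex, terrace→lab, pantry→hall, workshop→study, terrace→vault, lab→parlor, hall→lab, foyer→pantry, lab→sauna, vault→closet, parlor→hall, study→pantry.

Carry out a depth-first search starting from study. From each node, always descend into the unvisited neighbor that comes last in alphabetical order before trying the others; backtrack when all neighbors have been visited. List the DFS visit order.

Visit study
study → porch
porch → pantry
pantry → vault
vault → workshop
workshop → terrace
terrace → lab
lab → sauna
sauna → annex
annex → loft
lab → parlor
parlor → hall
lab → foyer
terrace → closet
workshop → library
study → kitchen

study -> porch -> pantry -> vault -> workshop -> terrace -> lab -> sauna -> annex -> loft -> parlor -> hall -> foyer -> closet -> library -> kitchen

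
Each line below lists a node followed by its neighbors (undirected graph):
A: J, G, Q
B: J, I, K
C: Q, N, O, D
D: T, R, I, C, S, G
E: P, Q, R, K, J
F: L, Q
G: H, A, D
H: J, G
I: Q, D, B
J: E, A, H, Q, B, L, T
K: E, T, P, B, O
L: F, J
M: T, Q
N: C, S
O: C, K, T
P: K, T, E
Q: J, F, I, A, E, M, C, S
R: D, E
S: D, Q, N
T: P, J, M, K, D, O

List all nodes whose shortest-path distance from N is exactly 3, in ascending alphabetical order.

Level 0: N
Level 1: C, S
Level 2: D, O, Q
Level 3: A, E, F, G, I, J, K, M, R, T
Level 4: B, H, L, P

A, E, F, G, I, J, K, M, R, T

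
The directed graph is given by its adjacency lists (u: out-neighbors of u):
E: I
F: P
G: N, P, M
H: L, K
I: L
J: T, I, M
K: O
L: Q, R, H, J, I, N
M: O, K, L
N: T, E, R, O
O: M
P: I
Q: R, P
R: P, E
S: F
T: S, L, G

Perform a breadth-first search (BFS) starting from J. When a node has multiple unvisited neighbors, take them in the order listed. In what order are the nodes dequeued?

Visit J; enqueue T, I, M → queue [T, I, M]
Visit T; enqueue S, L, G → queue [I, M, S, L, G]
Visit I → queue [M, S, L, G]
Visit M; enqueue O, K → queue [S, L, G, O, K]
Visit S; enqueue F → queue [L, G, O, K, F]
Visit L; enqueue Q, R, H, N → queue [G, O, K, F, Q, R, H, N]
Visit G; enqueue P → queue [O, K, F, Q, R, H, N, P]
Visit O → queue [K, F, Q, R, H, N, P]
Visit K → queue [F, Q, R, H, N, P]
Visit F → queue [Q, R, H, N, P]
Visit Q → queue [R, H, N, P]
Visit R; enqueue E → queue [H, N, P, E]
Visit H → queue [N, P, E]
Visit N → queue [P, E]
Visit P → queue [E]
Visit E → queue []

J T I M S L G O K F Q R H N P E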